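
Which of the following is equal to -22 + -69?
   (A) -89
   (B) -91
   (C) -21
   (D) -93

-22 + -69 = -91
B) -91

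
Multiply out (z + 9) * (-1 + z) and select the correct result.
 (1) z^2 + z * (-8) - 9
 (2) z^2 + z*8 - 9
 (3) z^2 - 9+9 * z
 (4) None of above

Expanding (z + 9) * (-1 + z):
= z^2 + z*8 - 9
2) z^2 + z*8 - 9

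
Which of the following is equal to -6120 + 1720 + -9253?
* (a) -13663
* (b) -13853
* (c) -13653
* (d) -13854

First: -6120 + 1720 = -4400
Then: -4400 + -9253 = -13653
c) -13653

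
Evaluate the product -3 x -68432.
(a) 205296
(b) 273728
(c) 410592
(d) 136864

-3 * -68432 = 205296
a) 205296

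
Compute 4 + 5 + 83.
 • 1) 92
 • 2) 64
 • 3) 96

First: 4 + 5 = 9
Then: 9 + 83 = 92
1) 92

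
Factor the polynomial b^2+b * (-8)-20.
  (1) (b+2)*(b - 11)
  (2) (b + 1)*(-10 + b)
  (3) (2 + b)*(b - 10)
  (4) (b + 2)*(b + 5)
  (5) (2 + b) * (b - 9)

We need to factor b^2+b * (-8)-20.
The factored form is (2 + b)*(b - 10).
3) (2 + b)*(b - 10)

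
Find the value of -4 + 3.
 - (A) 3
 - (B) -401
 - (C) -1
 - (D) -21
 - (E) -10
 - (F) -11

-4 + 3 = -1
C) -1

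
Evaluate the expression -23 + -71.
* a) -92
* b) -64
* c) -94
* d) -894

-23 + -71 = -94
c) -94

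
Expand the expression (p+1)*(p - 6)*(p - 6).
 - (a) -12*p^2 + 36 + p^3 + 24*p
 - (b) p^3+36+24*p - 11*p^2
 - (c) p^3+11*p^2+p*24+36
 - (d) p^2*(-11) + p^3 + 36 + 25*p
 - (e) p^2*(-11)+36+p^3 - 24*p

Expanding (p+1)*(p - 6)*(p - 6):
= p^3+36+24*p - 11*p^2
b) p^3+36+24*p - 11*p^2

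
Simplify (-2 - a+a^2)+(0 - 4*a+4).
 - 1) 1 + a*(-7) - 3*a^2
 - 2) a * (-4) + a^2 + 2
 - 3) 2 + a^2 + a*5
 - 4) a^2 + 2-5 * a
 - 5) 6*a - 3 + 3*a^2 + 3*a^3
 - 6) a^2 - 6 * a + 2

Adding the polynomials and combining like terms:
(-2 - a + a^2) + (0 - 4*a + 4)
= a^2 + 2-5 * a
4) a^2 + 2-5 * a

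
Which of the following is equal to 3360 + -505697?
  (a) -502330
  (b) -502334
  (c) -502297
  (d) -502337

3360 + -505697 = -502337
d) -502337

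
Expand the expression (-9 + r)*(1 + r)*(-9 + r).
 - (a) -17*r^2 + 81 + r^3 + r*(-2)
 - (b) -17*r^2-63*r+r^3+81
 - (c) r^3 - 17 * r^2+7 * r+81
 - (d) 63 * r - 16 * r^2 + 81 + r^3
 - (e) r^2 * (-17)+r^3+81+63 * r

Expanding (-9 + r)*(1 + r)*(-9 + r):
= r^2 * (-17)+r^3+81+63 * r
e) r^2 * (-17)+r^3+81+63 * r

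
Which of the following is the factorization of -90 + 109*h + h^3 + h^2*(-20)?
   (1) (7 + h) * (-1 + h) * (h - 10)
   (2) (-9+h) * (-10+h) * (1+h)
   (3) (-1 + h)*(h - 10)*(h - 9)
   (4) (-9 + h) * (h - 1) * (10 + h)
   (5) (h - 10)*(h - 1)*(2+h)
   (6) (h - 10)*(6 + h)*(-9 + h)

We need to factor -90 + 109*h + h^3 + h^2*(-20).
The factored form is (-1 + h)*(h - 10)*(h - 9).
3) (-1 + h)*(h - 10)*(h - 9)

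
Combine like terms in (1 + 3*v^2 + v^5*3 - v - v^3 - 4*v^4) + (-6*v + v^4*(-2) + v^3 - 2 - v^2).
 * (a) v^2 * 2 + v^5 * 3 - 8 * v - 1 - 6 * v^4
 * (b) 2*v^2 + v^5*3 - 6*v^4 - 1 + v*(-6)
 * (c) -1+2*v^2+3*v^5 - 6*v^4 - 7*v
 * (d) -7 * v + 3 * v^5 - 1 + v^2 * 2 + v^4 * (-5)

Adding the polynomials and combining like terms:
(1 + 3*v^2 + v^5*3 - v - v^3 - 4*v^4) + (-6*v + v^4*(-2) + v^3 - 2 - v^2)
= -1+2*v^2+3*v^5 - 6*v^4 - 7*v
c) -1+2*v^2+3*v^5 - 6*v^4 - 7*v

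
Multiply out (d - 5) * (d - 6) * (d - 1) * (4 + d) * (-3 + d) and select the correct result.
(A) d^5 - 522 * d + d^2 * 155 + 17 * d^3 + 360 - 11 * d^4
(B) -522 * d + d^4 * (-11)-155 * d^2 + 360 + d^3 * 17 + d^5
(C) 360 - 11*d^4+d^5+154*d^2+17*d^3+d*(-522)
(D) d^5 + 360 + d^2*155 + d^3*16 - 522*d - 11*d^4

Expanding (d - 5) * (d - 6) * (d - 1) * (4 + d) * (-3 + d):
= d^5 - 522 * d + d^2 * 155 + 17 * d^3 + 360 - 11 * d^4
A) d^5 - 522 * d + d^2 * 155 + 17 * d^3 + 360 - 11 * d^4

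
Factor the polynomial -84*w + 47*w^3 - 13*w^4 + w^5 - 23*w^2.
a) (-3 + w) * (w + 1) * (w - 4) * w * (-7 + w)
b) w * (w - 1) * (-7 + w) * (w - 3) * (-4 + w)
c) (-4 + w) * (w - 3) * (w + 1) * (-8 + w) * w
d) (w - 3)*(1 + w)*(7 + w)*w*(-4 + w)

We need to factor -84*w + 47*w^3 - 13*w^4 + w^5 - 23*w^2.
The factored form is (-3 + w) * (w + 1) * (w - 4) * w * (-7 + w).
a) (-3 + w) * (w + 1) * (w - 4) * w * (-7 + w)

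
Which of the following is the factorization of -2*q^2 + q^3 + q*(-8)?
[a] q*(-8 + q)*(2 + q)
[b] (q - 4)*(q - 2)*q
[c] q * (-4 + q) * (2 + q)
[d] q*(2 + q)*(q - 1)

We need to factor -2*q^2 + q^3 + q*(-8).
The factored form is q * (-4 + q) * (2 + q).
c) q * (-4 + q) * (2 + q)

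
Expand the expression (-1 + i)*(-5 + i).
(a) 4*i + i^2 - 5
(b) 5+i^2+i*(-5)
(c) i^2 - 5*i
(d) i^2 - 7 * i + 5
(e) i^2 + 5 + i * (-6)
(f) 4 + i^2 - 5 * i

Expanding (-1 + i)*(-5 + i):
= i^2 + 5 + i * (-6)
e) i^2 + 5 + i * (-6)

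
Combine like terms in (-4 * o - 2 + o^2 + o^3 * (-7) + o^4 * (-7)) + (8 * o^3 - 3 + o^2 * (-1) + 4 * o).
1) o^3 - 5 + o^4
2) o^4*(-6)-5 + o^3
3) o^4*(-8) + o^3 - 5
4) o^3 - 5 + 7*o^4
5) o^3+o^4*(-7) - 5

Adding the polynomials and combining like terms:
(-4*o - 2 + o^2 + o^3*(-7) + o^4*(-7)) + (8*o^3 - 3 + o^2*(-1) + 4*o)
= o^3+o^4*(-7) - 5
5) o^3+o^4*(-7) - 5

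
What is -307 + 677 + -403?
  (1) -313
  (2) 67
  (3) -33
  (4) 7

First: -307 + 677 = 370
Then: 370 + -403 = -33
3) -33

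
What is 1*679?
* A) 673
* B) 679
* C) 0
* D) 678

1 * 679 = 679
B) 679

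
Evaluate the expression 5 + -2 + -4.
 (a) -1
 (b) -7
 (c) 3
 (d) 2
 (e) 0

First: 5 + -2 = 3
Then: 3 + -4 = -1
a) -1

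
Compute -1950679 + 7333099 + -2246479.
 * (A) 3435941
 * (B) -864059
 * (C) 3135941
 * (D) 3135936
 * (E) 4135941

First: -1950679 + 7333099 = 5382420
Then: 5382420 + -2246479 = 3135941
C) 3135941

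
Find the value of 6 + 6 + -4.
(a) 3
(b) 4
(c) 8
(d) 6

First: 6 + 6 = 12
Then: 12 + -4 = 8
c) 8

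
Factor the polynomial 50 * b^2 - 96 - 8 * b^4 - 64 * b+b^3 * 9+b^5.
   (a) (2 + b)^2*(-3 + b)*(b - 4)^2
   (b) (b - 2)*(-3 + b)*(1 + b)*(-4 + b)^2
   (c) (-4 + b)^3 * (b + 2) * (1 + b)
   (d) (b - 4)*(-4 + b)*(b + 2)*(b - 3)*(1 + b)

We need to factor 50 * b^2 - 96 - 8 * b^4 - 64 * b+b^3 * 9+b^5.
The factored form is (b - 4)*(-4 + b)*(b + 2)*(b - 3)*(1 + b).
d) (b - 4)*(-4 + b)*(b + 2)*(b - 3)*(1 + b)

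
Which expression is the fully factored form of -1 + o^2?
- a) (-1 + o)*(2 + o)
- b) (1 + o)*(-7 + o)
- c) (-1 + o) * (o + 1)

We need to factor -1 + o^2.
The factored form is (-1 + o) * (o + 1).
c) (-1 + o) * (o + 1)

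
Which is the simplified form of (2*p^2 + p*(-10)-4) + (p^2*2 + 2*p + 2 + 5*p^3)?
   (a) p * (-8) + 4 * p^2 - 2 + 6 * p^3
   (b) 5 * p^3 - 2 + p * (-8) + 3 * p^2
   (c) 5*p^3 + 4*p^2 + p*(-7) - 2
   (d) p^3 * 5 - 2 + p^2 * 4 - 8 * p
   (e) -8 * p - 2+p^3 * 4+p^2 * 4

Adding the polynomials and combining like terms:
(2*p^2 + p*(-10) - 4) + (p^2*2 + 2*p + 2 + 5*p^3)
= p^3 * 5 - 2 + p^2 * 4 - 8 * p
d) p^3 * 5 - 2 + p^2 * 4 - 8 * p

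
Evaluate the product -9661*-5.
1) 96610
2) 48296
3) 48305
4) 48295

-9661 * -5 = 48305
3) 48305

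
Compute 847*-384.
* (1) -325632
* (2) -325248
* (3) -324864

847 * -384 = -325248
2) -325248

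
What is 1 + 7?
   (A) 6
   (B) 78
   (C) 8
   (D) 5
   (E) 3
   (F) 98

1 + 7 = 8
C) 8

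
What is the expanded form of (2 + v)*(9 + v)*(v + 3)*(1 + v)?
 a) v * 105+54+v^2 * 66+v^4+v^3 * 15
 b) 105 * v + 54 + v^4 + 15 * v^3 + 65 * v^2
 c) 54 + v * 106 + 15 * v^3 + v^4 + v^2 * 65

Expanding (2 + v)*(9 + v)*(v + 3)*(1 + v):
= 105 * v + 54 + v^4 + 15 * v^3 + 65 * v^2
b) 105 * v + 54 + v^4 + 15 * v^3 + 65 * v^2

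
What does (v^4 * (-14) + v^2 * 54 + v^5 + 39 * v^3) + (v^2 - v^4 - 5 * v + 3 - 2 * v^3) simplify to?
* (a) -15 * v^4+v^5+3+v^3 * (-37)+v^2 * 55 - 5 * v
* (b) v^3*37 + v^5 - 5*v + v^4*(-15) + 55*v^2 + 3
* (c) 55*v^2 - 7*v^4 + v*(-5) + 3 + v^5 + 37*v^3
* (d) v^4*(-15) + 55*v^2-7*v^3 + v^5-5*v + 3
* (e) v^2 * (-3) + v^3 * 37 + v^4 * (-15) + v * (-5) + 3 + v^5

Adding the polynomials and combining like terms:
(v^4*(-14) + v^2*54 + v^5 + 39*v^3) + (v^2 - v^4 - 5*v + 3 - 2*v^3)
= v^3*37 + v^5 - 5*v + v^4*(-15) + 55*v^2 + 3
b) v^3*37 + v^5 - 5*v + v^4*(-15) + 55*v^2 + 3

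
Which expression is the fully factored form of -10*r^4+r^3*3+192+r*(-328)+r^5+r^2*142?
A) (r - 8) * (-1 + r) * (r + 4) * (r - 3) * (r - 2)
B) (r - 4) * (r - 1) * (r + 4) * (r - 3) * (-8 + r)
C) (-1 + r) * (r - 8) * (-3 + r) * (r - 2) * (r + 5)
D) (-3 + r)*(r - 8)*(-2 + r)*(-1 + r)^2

We need to factor -10*r^4+r^3*3+192+r*(-328)+r^5+r^2*142.
The factored form is (r - 8) * (-1 + r) * (r + 4) * (r - 3) * (r - 2).
A) (r - 8) * (-1 + r) * (r + 4) * (r - 3) * (r - 2)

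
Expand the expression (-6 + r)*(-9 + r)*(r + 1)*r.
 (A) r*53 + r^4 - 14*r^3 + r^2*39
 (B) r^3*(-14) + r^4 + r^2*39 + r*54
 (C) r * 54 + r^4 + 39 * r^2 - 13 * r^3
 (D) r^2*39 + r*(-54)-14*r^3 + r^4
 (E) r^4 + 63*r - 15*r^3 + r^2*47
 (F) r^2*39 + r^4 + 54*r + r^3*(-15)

Expanding (-6 + r)*(-9 + r)*(r + 1)*r:
= r^3*(-14) + r^4 + r^2*39 + r*54
B) r^3*(-14) + r^4 + r^2*39 + r*54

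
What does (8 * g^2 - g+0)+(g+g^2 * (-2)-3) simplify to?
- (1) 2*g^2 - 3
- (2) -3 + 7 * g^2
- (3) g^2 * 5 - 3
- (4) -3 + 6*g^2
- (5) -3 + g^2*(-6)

Adding the polynomials and combining like terms:
(8*g^2 - g + 0) + (g + g^2*(-2) - 3)
= -3 + 6*g^2
4) -3 + 6*g^2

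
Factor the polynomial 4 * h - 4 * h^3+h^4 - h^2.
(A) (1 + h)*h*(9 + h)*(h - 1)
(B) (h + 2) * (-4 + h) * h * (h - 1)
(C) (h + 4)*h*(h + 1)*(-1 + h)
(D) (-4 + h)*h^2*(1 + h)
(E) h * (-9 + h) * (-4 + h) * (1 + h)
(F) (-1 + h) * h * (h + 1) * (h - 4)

We need to factor 4 * h - 4 * h^3+h^4 - h^2.
The factored form is (-1 + h) * h * (h + 1) * (h - 4).
F) (-1 + h) * h * (h + 1) * (h - 4)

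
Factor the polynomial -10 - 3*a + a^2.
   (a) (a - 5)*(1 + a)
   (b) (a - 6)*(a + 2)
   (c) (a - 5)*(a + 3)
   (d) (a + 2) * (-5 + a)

We need to factor -10 - 3*a + a^2.
The factored form is (a + 2) * (-5 + a).
d) (a + 2) * (-5 + a)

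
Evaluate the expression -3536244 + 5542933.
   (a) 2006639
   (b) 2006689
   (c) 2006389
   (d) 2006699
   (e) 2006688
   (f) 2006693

-3536244 + 5542933 = 2006689
b) 2006689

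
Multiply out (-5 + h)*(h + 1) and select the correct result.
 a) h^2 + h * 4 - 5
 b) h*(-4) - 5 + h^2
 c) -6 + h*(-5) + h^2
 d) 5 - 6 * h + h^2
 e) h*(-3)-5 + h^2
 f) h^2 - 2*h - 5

Expanding (-5 + h)*(h + 1):
= h*(-4) - 5 + h^2
b) h*(-4) - 5 + h^2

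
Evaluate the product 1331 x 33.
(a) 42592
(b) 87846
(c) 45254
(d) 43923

1331 * 33 = 43923
d) 43923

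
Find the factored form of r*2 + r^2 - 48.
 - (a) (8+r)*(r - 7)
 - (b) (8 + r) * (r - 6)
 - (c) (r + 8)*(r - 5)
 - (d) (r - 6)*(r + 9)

We need to factor r*2 + r^2 - 48.
The factored form is (8 + r) * (r - 6).
b) (8 + r) * (r - 6)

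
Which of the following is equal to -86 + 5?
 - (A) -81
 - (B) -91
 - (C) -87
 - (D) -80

-86 + 5 = -81
A) -81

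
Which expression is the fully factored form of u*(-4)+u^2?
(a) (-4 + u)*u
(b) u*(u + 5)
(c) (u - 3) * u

We need to factor u*(-4)+u^2.
The factored form is (-4 + u)*u.
a) (-4 + u)*u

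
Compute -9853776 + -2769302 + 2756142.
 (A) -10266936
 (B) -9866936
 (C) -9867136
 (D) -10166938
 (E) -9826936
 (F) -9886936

First: -9853776 + -2769302 = -12623078
Then: -12623078 + 2756142 = -9866936
B) -9866936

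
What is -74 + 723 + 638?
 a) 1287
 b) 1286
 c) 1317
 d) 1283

First: -74 + 723 = 649
Then: 649 + 638 = 1287
a) 1287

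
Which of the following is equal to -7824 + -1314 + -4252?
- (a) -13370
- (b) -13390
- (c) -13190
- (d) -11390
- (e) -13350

First: -7824 + -1314 = -9138
Then: -9138 + -4252 = -13390
b) -13390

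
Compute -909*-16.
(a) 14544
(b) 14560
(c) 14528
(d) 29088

-909 * -16 = 14544
a) 14544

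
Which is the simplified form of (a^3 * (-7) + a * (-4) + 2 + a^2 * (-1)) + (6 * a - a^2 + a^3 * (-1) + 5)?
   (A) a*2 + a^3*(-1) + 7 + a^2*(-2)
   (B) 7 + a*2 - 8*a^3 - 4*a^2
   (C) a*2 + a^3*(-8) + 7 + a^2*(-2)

Adding the polynomials and combining like terms:
(a^3*(-7) + a*(-4) + 2 + a^2*(-1)) + (6*a - a^2 + a^3*(-1) + 5)
= a*2 + a^3*(-8) + 7 + a^2*(-2)
C) a*2 + a^3*(-8) + 7 + a^2*(-2)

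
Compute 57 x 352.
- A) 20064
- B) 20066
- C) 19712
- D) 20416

57 * 352 = 20064
A) 20064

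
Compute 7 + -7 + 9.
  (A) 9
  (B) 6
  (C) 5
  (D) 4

First: 7 + -7 = 0
Then: 0 + 9 = 9
A) 9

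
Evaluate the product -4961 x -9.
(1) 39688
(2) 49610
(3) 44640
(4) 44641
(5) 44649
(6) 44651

-4961 * -9 = 44649
5) 44649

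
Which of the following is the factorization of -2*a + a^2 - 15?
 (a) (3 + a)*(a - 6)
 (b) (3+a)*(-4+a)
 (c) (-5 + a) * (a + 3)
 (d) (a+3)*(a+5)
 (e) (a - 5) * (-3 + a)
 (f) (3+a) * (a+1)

We need to factor -2*a + a^2 - 15.
The factored form is (-5 + a) * (a + 3).
c) (-5 + a) * (a + 3)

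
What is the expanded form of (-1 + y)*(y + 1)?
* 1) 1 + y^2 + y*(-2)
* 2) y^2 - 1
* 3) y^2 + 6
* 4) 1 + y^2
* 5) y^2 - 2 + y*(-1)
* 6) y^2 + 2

Expanding (-1 + y)*(y + 1):
= y^2 - 1
2) y^2 - 1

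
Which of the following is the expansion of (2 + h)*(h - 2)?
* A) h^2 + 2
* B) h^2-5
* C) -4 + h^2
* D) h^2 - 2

Expanding (2 + h)*(h - 2):
= -4 + h^2
C) -4 + h^2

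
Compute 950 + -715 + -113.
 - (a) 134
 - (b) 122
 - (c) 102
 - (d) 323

First: 950 + -715 = 235
Then: 235 + -113 = 122
b) 122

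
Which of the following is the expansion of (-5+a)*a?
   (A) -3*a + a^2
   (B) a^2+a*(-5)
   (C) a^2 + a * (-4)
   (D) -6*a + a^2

Expanding (-5+a)*a:
= a^2+a*(-5)
B) a^2+a*(-5)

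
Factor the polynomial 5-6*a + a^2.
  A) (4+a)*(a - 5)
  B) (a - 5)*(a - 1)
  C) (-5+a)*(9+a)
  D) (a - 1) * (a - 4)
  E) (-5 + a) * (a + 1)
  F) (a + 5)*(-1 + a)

We need to factor 5-6*a + a^2.
The factored form is (a - 5)*(a - 1).
B) (a - 5)*(a - 1)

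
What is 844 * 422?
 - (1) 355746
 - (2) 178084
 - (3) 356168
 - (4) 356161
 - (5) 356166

844 * 422 = 356168
3) 356168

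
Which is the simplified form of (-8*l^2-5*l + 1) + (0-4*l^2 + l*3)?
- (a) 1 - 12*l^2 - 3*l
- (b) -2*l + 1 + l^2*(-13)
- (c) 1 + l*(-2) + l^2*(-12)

Adding the polynomials and combining like terms:
(-8*l^2 - 5*l + 1) + (0 - 4*l^2 + l*3)
= 1 + l*(-2) + l^2*(-12)
c) 1 + l*(-2) + l^2*(-12)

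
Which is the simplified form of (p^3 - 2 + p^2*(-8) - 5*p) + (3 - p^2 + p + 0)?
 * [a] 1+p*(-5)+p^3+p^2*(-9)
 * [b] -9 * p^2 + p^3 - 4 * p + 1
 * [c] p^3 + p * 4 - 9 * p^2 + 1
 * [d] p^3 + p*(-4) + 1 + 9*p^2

Adding the polynomials and combining like terms:
(p^3 - 2 + p^2*(-8) - 5*p) + (3 - p^2 + p + 0)
= -9 * p^2 + p^3 - 4 * p + 1
b) -9 * p^2 + p^3 - 4 * p + 1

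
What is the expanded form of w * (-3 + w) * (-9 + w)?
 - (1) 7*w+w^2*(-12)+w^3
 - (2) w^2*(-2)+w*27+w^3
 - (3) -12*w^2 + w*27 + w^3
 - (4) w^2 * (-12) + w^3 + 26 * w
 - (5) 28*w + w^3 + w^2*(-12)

Expanding w * (-3 + w) * (-9 + w):
= -12*w^2 + w*27 + w^3
3) -12*w^2 + w*27 + w^3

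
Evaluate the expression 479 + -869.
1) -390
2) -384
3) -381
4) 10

479 + -869 = -390
1) -390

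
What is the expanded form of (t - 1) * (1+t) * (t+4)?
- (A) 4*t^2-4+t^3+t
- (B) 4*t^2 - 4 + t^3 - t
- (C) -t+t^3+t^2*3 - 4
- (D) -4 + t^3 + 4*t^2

Expanding (t - 1) * (1+t) * (t+4):
= 4*t^2 - 4 + t^3 - t
B) 4*t^2 - 4 + t^3 - t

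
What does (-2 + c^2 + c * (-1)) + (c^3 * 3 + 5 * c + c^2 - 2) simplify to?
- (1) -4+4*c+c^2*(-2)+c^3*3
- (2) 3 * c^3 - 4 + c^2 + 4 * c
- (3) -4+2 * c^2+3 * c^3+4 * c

Adding the polynomials and combining like terms:
(-2 + c^2 + c*(-1)) + (c^3*3 + 5*c + c^2 - 2)
= -4+2 * c^2+3 * c^3+4 * c
3) -4+2 * c^2+3 * c^3+4 * c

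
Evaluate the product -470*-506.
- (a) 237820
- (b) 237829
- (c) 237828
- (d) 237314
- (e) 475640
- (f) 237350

-470 * -506 = 237820
a) 237820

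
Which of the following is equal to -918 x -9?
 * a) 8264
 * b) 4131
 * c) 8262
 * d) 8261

-918 * -9 = 8262
c) 8262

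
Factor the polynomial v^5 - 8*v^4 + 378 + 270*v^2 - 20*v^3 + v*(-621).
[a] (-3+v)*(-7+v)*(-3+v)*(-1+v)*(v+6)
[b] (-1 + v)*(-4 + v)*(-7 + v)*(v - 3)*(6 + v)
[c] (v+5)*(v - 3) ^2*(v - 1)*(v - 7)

We need to factor v^5 - 8*v^4 + 378 + 270*v^2 - 20*v^3 + v*(-621).
The factored form is (-3+v)*(-7+v)*(-3+v)*(-1+v)*(v+6).
a) (-3+v)*(-7+v)*(-3+v)*(-1+v)*(v+6)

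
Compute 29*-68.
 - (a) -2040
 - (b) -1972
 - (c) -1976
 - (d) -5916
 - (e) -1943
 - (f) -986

29 * -68 = -1972
b) -1972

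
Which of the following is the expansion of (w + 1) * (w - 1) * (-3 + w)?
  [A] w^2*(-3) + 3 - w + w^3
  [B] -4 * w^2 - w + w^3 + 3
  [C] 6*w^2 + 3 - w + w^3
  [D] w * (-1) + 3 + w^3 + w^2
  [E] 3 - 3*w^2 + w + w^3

Expanding (w + 1) * (w - 1) * (-3 + w):
= w^2*(-3) + 3 - w + w^3
A) w^2*(-3) + 3 - w + w^3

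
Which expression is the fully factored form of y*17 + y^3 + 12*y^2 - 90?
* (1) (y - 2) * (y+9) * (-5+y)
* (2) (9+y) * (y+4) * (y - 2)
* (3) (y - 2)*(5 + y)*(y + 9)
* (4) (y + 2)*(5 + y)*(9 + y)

We need to factor y*17 + y^3 + 12*y^2 - 90.
The factored form is (y - 2)*(5 + y)*(y + 9).
3) (y - 2)*(5 + y)*(y + 9)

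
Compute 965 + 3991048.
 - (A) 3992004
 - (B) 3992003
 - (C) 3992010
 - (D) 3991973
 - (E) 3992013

965 + 3991048 = 3992013
E) 3992013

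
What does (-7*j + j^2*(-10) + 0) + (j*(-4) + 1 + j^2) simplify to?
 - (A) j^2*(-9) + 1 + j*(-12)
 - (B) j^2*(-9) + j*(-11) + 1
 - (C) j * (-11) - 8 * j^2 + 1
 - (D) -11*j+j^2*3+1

Adding the polynomials and combining like terms:
(-7*j + j^2*(-10) + 0) + (j*(-4) + 1 + j^2)
= j^2*(-9) + j*(-11) + 1
B) j^2*(-9) + j*(-11) + 1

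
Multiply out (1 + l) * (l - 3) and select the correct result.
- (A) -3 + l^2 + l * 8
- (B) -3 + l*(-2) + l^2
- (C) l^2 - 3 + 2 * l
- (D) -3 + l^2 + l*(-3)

Expanding (1 + l) * (l - 3):
= -3 + l*(-2) + l^2
B) -3 + l*(-2) + l^2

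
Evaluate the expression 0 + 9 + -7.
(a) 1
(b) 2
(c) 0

First: 0 + 9 = 9
Then: 9 + -7 = 2
b) 2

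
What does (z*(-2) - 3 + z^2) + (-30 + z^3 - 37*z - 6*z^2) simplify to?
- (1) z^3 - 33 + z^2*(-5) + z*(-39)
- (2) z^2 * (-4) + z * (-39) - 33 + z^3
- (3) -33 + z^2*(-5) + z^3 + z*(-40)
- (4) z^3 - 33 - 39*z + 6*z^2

Adding the polynomials and combining like terms:
(z*(-2) - 3 + z^2) + (-30 + z^3 - 37*z - 6*z^2)
= z^3 - 33 + z^2*(-5) + z*(-39)
1) z^3 - 33 + z^2*(-5) + z*(-39)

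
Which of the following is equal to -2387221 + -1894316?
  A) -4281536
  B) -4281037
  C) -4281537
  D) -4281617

-2387221 + -1894316 = -4281537
C) -4281537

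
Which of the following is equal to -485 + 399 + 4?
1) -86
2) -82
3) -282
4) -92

First: -485 + 399 = -86
Then: -86 + 4 = -82
2) -82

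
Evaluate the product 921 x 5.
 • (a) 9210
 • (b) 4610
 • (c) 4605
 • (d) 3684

921 * 5 = 4605
c) 4605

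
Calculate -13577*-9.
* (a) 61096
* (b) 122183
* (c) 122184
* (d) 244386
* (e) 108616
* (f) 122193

-13577 * -9 = 122193
f) 122193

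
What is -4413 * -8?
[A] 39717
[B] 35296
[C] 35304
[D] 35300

-4413 * -8 = 35304
C) 35304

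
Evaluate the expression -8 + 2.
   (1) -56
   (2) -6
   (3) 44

-8 + 2 = -6
2) -6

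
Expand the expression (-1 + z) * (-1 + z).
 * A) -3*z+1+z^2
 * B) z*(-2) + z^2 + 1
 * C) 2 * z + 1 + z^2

Expanding (-1 + z) * (-1 + z):
= z*(-2) + z^2 + 1
B) z*(-2) + z^2 + 1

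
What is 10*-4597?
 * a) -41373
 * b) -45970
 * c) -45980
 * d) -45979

10 * -4597 = -45970
b) -45970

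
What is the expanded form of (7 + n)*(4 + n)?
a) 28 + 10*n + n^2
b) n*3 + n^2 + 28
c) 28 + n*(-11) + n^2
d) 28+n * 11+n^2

Expanding (7 + n)*(4 + n):
= 28+n * 11+n^2
d) 28+n * 11+n^2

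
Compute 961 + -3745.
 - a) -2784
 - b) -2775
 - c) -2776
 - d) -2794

961 + -3745 = -2784
a) -2784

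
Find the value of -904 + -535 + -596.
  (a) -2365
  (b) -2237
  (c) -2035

First: -904 + -535 = -1439
Then: -1439 + -596 = -2035
c) -2035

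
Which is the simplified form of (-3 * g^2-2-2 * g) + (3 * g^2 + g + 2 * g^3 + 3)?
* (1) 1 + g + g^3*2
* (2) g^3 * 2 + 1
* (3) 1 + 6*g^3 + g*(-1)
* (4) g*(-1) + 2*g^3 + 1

Adding the polynomials and combining like terms:
(-3*g^2 - 2 - 2*g) + (3*g^2 + g + 2*g^3 + 3)
= g*(-1) + 2*g^3 + 1
4) g*(-1) + 2*g^3 + 1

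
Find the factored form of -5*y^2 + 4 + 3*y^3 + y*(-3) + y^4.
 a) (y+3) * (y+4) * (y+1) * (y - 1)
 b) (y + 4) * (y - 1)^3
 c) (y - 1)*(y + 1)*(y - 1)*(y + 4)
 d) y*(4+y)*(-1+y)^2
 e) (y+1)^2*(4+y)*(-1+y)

We need to factor -5*y^2 + 4 + 3*y^3 + y*(-3) + y^4.
The factored form is (y - 1)*(y + 1)*(y - 1)*(y + 4).
c) (y - 1)*(y + 1)*(y - 1)*(y + 4)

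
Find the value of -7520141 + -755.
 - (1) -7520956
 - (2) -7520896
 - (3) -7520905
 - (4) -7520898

-7520141 + -755 = -7520896
2) -7520896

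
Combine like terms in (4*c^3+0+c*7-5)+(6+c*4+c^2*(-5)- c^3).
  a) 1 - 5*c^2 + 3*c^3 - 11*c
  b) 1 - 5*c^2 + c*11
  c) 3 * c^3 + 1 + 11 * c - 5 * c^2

Adding the polynomials and combining like terms:
(4*c^3 + 0 + c*7 - 5) + (6 + c*4 + c^2*(-5) - c^3)
= 3 * c^3 + 1 + 11 * c - 5 * c^2
c) 3 * c^3 + 1 + 11 * c - 5 * c^2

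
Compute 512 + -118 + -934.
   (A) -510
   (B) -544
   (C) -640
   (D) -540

First: 512 + -118 = 394
Then: 394 + -934 = -540
D) -540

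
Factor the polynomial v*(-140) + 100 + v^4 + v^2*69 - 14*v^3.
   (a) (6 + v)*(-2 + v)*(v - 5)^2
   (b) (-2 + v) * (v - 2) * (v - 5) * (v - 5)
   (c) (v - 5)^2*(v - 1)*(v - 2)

We need to factor v*(-140) + 100 + v^4 + v^2*69 - 14*v^3.
The factored form is (-2 + v) * (v - 2) * (v - 5) * (v - 5).
b) (-2 + v) * (v - 2) * (v - 5) * (v - 5)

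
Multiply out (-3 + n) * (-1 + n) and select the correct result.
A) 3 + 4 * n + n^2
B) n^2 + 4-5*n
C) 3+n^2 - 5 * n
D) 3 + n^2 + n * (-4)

Expanding (-3 + n) * (-1 + n):
= 3 + n^2 + n * (-4)
D) 3 + n^2 + n * (-4)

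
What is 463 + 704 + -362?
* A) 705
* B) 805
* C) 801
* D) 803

First: 463 + 704 = 1167
Then: 1167 + -362 = 805
B) 805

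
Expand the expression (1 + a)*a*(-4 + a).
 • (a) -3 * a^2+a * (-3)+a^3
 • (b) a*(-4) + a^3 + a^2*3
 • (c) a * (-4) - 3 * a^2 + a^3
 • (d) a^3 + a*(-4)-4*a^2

Expanding (1 + a)*a*(-4 + a):
= a * (-4) - 3 * a^2 + a^3
c) a * (-4) - 3 * a^2 + a^3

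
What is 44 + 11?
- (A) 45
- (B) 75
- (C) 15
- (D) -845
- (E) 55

44 + 11 = 55
E) 55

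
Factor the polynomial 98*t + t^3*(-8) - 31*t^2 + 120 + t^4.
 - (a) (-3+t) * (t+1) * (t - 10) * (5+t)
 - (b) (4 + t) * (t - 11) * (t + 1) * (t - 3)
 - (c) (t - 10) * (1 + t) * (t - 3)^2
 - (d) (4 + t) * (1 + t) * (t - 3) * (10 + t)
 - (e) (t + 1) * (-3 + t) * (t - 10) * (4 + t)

We need to factor 98*t + t^3*(-8) - 31*t^2 + 120 + t^4.
The factored form is (t + 1) * (-3 + t) * (t - 10) * (4 + t).
e) (t + 1) * (-3 + t) * (t - 10) * (4 + t)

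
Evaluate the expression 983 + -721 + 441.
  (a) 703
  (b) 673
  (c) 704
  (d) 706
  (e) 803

First: 983 + -721 = 262
Then: 262 + 441 = 703
a) 703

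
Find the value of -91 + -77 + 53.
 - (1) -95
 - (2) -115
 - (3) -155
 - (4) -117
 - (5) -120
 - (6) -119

First: -91 + -77 = -168
Then: -168 + 53 = -115
2) -115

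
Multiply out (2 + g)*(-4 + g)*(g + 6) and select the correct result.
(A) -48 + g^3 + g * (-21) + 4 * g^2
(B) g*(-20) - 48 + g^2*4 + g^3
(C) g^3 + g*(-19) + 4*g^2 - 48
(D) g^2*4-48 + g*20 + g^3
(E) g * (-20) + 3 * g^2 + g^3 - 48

Expanding (2 + g)*(-4 + g)*(g + 6):
= g*(-20) - 48 + g^2*4 + g^3
B) g*(-20) - 48 + g^2*4 + g^3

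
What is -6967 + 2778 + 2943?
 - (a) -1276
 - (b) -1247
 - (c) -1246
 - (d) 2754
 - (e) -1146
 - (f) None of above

First: -6967 + 2778 = -4189
Then: -4189 + 2943 = -1246
c) -1246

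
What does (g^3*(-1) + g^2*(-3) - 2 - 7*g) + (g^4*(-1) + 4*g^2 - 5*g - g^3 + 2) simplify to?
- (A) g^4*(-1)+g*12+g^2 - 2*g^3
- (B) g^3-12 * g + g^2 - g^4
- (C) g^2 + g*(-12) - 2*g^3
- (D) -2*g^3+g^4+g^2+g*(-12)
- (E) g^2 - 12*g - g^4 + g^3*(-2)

Adding the polynomials and combining like terms:
(g^3*(-1) + g^2*(-3) - 2 - 7*g) + (g^4*(-1) + 4*g^2 - 5*g - g^3 + 2)
= g^2 - 12*g - g^4 + g^3*(-2)
E) g^2 - 12*g - g^4 + g^3*(-2)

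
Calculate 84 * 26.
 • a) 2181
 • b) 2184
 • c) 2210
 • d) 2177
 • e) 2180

84 * 26 = 2184
b) 2184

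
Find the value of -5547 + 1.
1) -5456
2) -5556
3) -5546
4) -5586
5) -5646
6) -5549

-5547 + 1 = -5546
3) -5546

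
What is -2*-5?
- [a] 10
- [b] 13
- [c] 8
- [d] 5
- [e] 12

-2 * -5 = 10
a) 10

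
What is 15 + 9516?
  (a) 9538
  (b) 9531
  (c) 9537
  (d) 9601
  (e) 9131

15 + 9516 = 9531
b) 9531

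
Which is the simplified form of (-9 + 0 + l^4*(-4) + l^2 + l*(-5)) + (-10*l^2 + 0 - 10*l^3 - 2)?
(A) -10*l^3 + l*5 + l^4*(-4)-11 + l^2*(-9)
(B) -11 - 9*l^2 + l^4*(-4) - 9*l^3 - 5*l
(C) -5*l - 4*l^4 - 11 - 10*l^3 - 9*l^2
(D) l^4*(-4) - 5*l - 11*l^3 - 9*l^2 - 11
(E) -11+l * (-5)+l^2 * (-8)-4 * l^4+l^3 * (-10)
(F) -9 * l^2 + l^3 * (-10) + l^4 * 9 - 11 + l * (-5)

Adding the polynomials and combining like terms:
(-9 + 0 + l^4*(-4) + l^2 + l*(-5)) + (-10*l^2 + 0 - 10*l^3 - 2)
= -5*l - 4*l^4 - 11 - 10*l^3 - 9*l^2
C) -5*l - 4*l^4 - 11 - 10*l^3 - 9*l^2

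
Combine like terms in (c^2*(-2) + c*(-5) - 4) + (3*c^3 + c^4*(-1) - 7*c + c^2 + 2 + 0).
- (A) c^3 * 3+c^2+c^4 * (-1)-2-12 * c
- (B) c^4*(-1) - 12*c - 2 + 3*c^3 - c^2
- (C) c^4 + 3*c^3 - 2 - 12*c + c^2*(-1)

Adding the polynomials and combining like terms:
(c^2*(-2) + c*(-5) - 4) + (3*c^3 + c^4*(-1) - 7*c + c^2 + 2 + 0)
= c^4*(-1) - 12*c - 2 + 3*c^3 - c^2
B) c^4*(-1) - 12*c - 2 + 3*c^3 - c^2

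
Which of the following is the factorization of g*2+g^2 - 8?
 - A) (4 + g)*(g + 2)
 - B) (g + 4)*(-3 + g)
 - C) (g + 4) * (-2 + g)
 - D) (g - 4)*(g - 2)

We need to factor g*2+g^2 - 8.
The factored form is (g + 4) * (-2 + g).
C) (g + 4) * (-2 + g)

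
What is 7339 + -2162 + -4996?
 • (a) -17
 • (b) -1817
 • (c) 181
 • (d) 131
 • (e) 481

First: 7339 + -2162 = 5177
Then: 5177 + -4996 = 181
c) 181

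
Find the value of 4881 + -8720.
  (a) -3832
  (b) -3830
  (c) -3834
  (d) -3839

4881 + -8720 = -3839
d) -3839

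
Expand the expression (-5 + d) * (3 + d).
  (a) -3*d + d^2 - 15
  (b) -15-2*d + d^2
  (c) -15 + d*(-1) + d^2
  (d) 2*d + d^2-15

Expanding (-5 + d) * (3 + d):
= -15-2*d + d^2
b) -15-2*d + d^2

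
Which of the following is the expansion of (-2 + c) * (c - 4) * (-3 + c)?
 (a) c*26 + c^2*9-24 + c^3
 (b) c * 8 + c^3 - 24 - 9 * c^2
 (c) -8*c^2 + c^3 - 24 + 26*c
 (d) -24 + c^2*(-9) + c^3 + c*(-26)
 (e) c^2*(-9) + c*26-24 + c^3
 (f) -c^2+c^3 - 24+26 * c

Expanding (-2 + c) * (c - 4) * (-3 + c):
= c^2*(-9) + c*26-24 + c^3
e) c^2*(-9) + c*26-24 + c^3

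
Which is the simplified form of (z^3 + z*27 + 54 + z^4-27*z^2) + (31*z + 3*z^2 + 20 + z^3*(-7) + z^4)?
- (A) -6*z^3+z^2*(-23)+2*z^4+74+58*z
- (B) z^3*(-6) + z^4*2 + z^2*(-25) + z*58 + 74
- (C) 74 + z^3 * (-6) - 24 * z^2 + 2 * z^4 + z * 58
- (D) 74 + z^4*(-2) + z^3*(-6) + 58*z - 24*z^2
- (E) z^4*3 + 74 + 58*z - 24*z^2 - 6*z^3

Adding the polynomials and combining like terms:
(z^3 + z*27 + 54 + z^4 - 27*z^2) + (31*z + 3*z^2 + 20 + z^3*(-7) + z^4)
= 74 + z^3 * (-6) - 24 * z^2 + 2 * z^4 + z * 58
C) 74 + z^3 * (-6) - 24 * z^2 + 2 * z^4 + z * 58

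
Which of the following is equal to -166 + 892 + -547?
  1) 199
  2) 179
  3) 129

First: -166 + 892 = 726
Then: 726 + -547 = 179
2) 179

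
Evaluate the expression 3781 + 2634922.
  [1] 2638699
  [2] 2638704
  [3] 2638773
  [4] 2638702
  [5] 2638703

3781 + 2634922 = 2638703
5) 2638703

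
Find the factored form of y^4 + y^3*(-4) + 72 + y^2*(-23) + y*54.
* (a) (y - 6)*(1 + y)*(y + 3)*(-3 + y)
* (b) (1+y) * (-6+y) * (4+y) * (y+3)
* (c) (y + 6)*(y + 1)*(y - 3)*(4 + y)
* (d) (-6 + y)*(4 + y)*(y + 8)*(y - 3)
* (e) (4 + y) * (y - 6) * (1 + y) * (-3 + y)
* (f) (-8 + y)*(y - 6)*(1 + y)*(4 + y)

We need to factor y^4 + y^3*(-4) + 72 + y^2*(-23) + y*54.
The factored form is (4 + y) * (y - 6) * (1 + y) * (-3 + y).
e) (4 + y) * (y - 6) * (1 + y) * (-3 + y)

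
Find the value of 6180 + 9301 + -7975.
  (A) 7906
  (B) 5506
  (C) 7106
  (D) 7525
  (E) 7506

First: 6180 + 9301 = 15481
Then: 15481 + -7975 = 7506
E) 7506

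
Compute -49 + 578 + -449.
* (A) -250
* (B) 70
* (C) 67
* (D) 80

First: -49 + 578 = 529
Then: 529 + -449 = 80
D) 80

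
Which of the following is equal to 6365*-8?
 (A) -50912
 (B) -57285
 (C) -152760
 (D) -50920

6365 * -8 = -50920
D) -50920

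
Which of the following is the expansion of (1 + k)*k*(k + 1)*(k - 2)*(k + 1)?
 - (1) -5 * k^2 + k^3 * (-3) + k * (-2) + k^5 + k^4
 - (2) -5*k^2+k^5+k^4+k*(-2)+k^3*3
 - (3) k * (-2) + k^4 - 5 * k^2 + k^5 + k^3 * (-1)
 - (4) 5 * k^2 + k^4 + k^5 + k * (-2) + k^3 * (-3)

Expanding (1 + k)*k*(k + 1)*(k - 2)*(k + 1):
= -5 * k^2 + k^3 * (-3) + k * (-2) + k^5 + k^4
1) -5 * k^2 + k^3 * (-3) + k * (-2) + k^5 + k^4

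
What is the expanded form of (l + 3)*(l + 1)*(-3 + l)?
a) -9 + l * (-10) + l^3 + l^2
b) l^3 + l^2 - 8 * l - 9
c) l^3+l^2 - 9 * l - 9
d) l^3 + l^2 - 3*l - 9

Expanding (l + 3)*(l + 1)*(-3 + l):
= l^3+l^2 - 9 * l - 9
c) l^3+l^2 - 9 * l - 9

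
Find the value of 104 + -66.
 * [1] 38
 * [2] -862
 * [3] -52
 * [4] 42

104 + -66 = 38
1) 38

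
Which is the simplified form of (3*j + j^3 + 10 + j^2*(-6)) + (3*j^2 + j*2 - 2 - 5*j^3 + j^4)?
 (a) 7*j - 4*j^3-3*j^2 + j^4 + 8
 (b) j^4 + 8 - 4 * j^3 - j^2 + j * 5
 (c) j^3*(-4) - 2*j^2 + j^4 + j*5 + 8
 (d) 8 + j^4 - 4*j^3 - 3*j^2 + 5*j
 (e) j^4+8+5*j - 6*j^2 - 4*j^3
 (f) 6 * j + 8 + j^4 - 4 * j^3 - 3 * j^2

Adding the polynomials and combining like terms:
(3*j + j^3 + 10 + j^2*(-6)) + (3*j^2 + j*2 - 2 - 5*j^3 + j^4)
= 8 + j^4 - 4*j^3 - 3*j^2 + 5*j
d) 8 + j^4 - 4*j^3 - 3*j^2 + 5*j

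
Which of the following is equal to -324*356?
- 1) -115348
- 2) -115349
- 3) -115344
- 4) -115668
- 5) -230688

-324 * 356 = -115344
3) -115344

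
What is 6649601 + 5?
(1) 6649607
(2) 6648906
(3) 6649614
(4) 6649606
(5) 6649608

6649601 + 5 = 6649606
4) 6649606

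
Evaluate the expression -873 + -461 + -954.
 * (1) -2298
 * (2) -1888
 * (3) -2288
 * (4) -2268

First: -873 + -461 = -1334
Then: -1334 + -954 = -2288
3) -2288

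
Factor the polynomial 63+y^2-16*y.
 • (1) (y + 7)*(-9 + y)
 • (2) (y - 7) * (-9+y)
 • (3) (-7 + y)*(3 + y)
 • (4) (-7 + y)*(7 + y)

We need to factor 63+y^2-16*y.
The factored form is (y - 7) * (-9+y).
2) (y - 7) * (-9+y)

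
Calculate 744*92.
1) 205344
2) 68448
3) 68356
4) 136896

744 * 92 = 68448
2) 68448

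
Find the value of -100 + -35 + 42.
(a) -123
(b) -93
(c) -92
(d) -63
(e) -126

First: -100 + -35 = -135
Then: -135 + 42 = -93
b) -93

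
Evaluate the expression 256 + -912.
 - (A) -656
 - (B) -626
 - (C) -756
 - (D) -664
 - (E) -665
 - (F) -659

256 + -912 = -656
A) -656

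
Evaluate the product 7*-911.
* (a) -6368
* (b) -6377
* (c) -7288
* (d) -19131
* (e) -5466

7 * -911 = -6377
b) -6377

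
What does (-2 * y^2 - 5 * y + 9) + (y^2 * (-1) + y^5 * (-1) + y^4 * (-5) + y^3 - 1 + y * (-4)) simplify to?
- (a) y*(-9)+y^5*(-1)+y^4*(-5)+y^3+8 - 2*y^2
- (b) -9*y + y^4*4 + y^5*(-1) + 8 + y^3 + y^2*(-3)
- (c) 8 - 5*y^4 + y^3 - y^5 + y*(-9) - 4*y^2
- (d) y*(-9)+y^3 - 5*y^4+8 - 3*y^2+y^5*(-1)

Adding the polynomials and combining like terms:
(-2*y^2 - 5*y + 9) + (y^2*(-1) + y^5*(-1) + y^4*(-5) + y^3 - 1 + y*(-4))
= y*(-9)+y^3 - 5*y^4+8 - 3*y^2+y^5*(-1)
d) y*(-9)+y^3 - 5*y^4+8 - 3*y^2+y^5*(-1)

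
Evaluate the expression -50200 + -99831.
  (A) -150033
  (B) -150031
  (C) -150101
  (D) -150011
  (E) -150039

-50200 + -99831 = -150031
B) -150031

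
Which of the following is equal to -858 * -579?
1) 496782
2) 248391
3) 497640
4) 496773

-858 * -579 = 496782
1) 496782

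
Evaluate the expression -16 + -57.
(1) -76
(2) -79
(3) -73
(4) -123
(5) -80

-16 + -57 = -73
3) -73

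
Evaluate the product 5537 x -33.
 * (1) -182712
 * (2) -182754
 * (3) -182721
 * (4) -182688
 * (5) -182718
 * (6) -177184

5537 * -33 = -182721
3) -182721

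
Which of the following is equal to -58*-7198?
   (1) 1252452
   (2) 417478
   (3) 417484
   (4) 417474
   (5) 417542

-58 * -7198 = 417484
3) 417484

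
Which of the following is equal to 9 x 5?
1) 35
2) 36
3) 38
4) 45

9 * 5 = 45
4) 45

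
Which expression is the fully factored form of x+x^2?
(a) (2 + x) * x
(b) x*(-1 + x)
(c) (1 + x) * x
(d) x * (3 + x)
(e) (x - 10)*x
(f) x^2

We need to factor x+x^2.
The factored form is (1 + x) * x.
c) (1 + x) * x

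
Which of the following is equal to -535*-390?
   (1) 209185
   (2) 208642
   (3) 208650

-535 * -390 = 208650
3) 208650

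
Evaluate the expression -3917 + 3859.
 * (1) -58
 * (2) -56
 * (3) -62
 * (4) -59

-3917 + 3859 = -58
1) -58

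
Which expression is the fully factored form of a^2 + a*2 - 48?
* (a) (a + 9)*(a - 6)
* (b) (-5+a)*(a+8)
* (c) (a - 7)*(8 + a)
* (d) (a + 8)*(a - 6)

We need to factor a^2 + a*2 - 48.
The factored form is (a + 8)*(a - 6).
d) (a + 8)*(a - 6)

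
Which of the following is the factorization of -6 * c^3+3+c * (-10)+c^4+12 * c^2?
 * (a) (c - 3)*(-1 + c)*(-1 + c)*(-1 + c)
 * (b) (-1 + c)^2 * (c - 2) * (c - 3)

We need to factor -6 * c^3+3+c * (-10)+c^4+12 * c^2.
The factored form is (c - 3)*(-1 + c)*(-1 + c)*(-1 + c).
a) (c - 3)*(-1 + c)*(-1 + c)*(-1 + c)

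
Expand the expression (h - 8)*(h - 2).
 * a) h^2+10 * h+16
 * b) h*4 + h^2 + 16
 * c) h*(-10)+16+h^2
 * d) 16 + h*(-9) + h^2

Expanding (h - 8)*(h - 2):
= h*(-10)+16+h^2
c) h*(-10)+16+h^2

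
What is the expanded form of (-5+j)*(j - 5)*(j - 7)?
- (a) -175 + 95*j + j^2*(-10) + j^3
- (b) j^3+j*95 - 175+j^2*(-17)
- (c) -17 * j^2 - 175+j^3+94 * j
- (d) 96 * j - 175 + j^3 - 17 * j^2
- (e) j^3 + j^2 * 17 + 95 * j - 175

Expanding (-5+j)*(j - 5)*(j - 7):
= j^3+j*95 - 175+j^2*(-17)
b) j^3+j*95 - 175+j^2*(-17)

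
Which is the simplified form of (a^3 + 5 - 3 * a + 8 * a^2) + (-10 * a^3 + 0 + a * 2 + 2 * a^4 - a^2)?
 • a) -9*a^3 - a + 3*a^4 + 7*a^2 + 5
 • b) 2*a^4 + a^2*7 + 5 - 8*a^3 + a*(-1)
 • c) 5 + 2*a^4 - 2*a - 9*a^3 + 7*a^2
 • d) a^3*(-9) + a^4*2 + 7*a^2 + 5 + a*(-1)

Adding the polynomials and combining like terms:
(a^3 + 5 - 3*a + 8*a^2) + (-10*a^3 + 0 + a*2 + 2*a^4 - a^2)
= a^3*(-9) + a^4*2 + 7*a^2 + 5 + a*(-1)
d) a^3*(-9) + a^4*2 + 7*a^2 + 5 + a*(-1)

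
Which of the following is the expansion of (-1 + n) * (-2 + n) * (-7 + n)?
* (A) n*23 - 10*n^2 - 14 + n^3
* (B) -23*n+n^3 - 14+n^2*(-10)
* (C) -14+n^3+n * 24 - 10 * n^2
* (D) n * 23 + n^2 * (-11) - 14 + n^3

Expanding (-1 + n) * (-2 + n) * (-7 + n):
= n*23 - 10*n^2 - 14 + n^3
A) n*23 - 10*n^2 - 14 + n^3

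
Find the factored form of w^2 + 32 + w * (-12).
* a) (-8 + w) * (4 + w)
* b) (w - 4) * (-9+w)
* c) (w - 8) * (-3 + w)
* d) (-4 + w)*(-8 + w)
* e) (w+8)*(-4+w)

We need to factor w^2 + 32 + w * (-12).
The factored form is (-4 + w)*(-8 + w).
d) (-4 + w)*(-8 + w)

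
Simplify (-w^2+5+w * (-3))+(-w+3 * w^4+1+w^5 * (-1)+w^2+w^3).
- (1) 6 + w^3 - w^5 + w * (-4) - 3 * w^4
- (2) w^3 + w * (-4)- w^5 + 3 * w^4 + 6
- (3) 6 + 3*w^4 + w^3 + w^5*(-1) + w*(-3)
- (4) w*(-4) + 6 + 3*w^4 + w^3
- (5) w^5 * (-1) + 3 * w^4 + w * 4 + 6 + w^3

Adding the polynomials and combining like terms:
(-w^2 + 5 + w*(-3)) + (-w + 3*w^4 + 1 + w^5*(-1) + w^2 + w^3)
= w^3 + w * (-4)- w^5 + 3 * w^4 + 6
2) w^3 + w * (-4)- w^5 + 3 * w^4 + 6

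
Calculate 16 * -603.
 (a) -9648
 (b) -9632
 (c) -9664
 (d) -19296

16 * -603 = -9648
a) -9648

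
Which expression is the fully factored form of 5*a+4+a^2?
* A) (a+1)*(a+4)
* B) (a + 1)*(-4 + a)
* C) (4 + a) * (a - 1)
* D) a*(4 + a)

We need to factor 5*a+4+a^2.
The factored form is (a+1)*(a+4).
A) (a+1)*(a+4)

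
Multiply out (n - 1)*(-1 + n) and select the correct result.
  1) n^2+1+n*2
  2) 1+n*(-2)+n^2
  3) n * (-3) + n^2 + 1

Expanding (n - 1)*(-1 + n):
= 1+n*(-2)+n^2
2) 1+n*(-2)+n^2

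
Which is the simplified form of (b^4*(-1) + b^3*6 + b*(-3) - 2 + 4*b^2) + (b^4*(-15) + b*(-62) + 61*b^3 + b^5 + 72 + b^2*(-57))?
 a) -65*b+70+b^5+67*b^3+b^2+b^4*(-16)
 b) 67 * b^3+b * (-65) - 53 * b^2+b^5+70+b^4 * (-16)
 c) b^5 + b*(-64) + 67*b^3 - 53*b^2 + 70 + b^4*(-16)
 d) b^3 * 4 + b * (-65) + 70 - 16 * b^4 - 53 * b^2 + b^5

Adding the polynomials and combining like terms:
(b^4*(-1) + b^3*6 + b*(-3) - 2 + 4*b^2) + (b^4*(-15) + b*(-62) + 61*b^3 + b^5 + 72 + b^2*(-57))
= 67 * b^3+b * (-65) - 53 * b^2+b^5+70+b^4 * (-16)
b) 67 * b^3+b * (-65) - 53 * b^2+b^5+70+b^4 * (-16)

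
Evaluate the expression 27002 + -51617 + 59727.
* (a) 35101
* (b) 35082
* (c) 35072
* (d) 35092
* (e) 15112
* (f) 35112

First: 27002 + -51617 = -24615
Then: -24615 + 59727 = 35112
f) 35112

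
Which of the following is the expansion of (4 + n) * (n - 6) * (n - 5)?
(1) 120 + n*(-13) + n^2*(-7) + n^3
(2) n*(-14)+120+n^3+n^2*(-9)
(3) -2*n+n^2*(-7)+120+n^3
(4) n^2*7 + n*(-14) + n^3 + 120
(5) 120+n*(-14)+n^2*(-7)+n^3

Expanding (4 + n) * (n - 6) * (n - 5):
= 120+n*(-14)+n^2*(-7)+n^3
5) 120+n*(-14)+n^2*(-7)+n^3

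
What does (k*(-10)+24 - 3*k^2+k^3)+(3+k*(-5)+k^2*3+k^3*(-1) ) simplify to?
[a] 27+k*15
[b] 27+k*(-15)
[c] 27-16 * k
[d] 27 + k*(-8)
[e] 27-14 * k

Adding the polynomials and combining like terms:
(k*(-10) + 24 - 3*k^2 + k^3) + (3 + k*(-5) + k^2*3 + k^3*(-1))
= 27+k*(-15)
b) 27+k*(-15)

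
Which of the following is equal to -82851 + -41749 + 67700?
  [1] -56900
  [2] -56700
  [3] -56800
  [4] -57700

First: -82851 + -41749 = -124600
Then: -124600 + 67700 = -56900
1) -56900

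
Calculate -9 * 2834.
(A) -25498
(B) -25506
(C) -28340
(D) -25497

-9 * 2834 = -25506
B) -25506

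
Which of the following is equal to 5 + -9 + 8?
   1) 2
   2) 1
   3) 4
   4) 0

First: 5 + -9 = -4
Then: -4 + 8 = 4
3) 4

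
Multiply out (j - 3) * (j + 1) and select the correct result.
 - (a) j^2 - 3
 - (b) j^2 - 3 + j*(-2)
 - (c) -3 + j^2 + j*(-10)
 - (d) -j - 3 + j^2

Expanding (j - 3) * (j + 1):
= j^2 - 3 + j*(-2)
b) j^2 - 3 + j*(-2)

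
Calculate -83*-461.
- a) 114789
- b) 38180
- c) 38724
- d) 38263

-83 * -461 = 38263
d) 38263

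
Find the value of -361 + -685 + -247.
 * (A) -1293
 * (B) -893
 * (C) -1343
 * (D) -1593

First: -361 + -685 = -1046
Then: -1046 + -247 = -1293
A) -1293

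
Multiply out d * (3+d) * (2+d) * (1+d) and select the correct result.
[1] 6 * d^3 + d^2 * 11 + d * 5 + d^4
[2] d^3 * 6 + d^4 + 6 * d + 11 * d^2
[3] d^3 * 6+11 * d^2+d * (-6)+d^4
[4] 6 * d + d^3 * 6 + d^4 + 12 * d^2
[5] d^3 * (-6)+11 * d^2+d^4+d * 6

Expanding d * (3+d) * (2+d) * (1+d):
= d^3 * 6 + d^4 + 6 * d + 11 * d^2
2) d^3 * 6 + d^4 + 6 * d + 11 * d^2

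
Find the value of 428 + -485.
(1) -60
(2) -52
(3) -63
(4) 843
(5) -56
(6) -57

428 + -485 = -57
6) -57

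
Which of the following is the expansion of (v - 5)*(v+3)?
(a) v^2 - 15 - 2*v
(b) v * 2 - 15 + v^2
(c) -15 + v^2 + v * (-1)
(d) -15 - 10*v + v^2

Expanding (v - 5)*(v+3):
= v^2 - 15 - 2*v
a) v^2 - 15 - 2*v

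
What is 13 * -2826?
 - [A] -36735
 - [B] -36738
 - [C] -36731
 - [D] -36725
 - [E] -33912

13 * -2826 = -36738
B) -36738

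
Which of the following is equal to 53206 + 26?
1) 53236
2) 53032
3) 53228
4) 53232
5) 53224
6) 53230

53206 + 26 = 53232
4) 53232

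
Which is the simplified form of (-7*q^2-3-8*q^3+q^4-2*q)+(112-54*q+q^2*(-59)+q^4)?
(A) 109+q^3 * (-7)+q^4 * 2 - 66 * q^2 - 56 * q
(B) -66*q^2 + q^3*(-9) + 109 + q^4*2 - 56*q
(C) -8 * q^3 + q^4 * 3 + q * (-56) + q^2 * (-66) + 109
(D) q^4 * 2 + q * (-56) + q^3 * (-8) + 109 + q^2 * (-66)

Adding the polynomials and combining like terms:
(-7*q^2 - 3 - 8*q^3 + q^4 - 2*q) + (112 - 54*q + q^2*(-59) + q^4)
= q^4 * 2 + q * (-56) + q^3 * (-8) + 109 + q^2 * (-66)
D) q^4 * 2 + q * (-56) + q^3 * (-8) + 109 + q^2 * (-66)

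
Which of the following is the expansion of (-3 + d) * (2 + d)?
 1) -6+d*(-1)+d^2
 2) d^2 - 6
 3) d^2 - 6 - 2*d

Expanding (-3 + d) * (2 + d):
= -6+d*(-1)+d^2
1) -6+d*(-1)+d^2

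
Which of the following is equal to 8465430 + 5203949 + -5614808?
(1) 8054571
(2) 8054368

First: 8465430 + 5203949 = 13669379
Then: 13669379 + -5614808 = 8054571
1) 8054571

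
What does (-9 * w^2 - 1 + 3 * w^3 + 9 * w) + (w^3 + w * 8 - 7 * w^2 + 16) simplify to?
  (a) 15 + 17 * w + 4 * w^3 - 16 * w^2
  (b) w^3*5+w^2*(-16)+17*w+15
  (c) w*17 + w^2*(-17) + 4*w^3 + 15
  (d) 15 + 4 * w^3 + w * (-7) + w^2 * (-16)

Adding the polynomials and combining like terms:
(-9*w^2 - 1 + 3*w^3 + 9*w) + (w^3 + w*8 - 7*w^2 + 16)
= 15 + 17 * w + 4 * w^3 - 16 * w^2
a) 15 + 17 * w + 4 * w^3 - 16 * w^2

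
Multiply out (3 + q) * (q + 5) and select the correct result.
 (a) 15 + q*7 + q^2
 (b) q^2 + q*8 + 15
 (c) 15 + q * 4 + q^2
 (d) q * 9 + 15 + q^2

Expanding (3 + q) * (q + 5):
= q^2 + q*8 + 15
b) q^2 + q*8 + 15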